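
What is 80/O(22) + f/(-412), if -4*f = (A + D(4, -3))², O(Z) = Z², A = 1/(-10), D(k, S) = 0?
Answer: 3296121/19940800 ≈ 0.16530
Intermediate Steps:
A = -⅒ ≈ -0.10000
f = -1/400 (f = -(-⅒ + 0)²/4 = -(-⅒)²/4 = -¼*1/100 = -1/400 ≈ -0.0025000)
80/O(22) + f/(-412) = 80/(22²) - 1/400/(-412) = 80/484 - 1/400*(-1/412) = 80*(1/484) + 1/164800 = 20/121 + 1/164800 = 3296121/19940800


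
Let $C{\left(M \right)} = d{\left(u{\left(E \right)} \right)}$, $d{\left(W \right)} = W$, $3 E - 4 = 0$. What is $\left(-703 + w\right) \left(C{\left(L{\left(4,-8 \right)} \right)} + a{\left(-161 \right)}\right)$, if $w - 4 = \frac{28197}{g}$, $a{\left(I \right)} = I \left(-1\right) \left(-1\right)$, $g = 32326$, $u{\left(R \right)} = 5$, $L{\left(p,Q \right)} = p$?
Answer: $\frac{1760278806}{16163} \approx 1.0891 \cdot 10^{5}$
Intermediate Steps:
$E = \frac{4}{3}$ ($E = \frac{4}{3} + \frac{1}{3} \cdot 0 = \frac{4}{3} + 0 = \frac{4}{3} \approx 1.3333$)
$C{\left(M \right)} = 5$
$a{\left(I \right)} = I$ ($a{\left(I \right)} = - I \left(-1\right) = I$)
$w = \frac{157501}{32326}$ ($w = 4 + \frac{28197}{32326} = \frac{157501}{32326} \approx 4.8723$)
$\left(-703 + w\right) \left(C{\left(L{\left(4,-8 \right)} \right)} + a{\left(-161 \right)}\right) = \left(-703 + \frac{157501}{32326}\right) \left(5 - 161\right) = \left(- \frac{22567677}{32326}\right) \left(-156\right) = \frac{1760278806}{16163}$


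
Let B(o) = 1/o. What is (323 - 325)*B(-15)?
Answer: 2/15 ≈ 0.13333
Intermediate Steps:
(323 - 325)*B(-15) = (323 - 325)/(-15) = -2*(-1/15) = 2/15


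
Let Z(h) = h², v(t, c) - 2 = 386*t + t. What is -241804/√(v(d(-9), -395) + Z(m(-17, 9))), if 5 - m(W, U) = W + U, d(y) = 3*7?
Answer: -120902*√922/1383 ≈ -2654.5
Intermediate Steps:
d(y) = 21
m(W, U) = 5 - U - W (m(W, U) = 5 - (W + U) = 5 - (U + W) = 5 + (-U - W) = 5 - U - W)
v(t, c) = 2 + 387*t (v(t, c) = 2 + (386*t + t) = 2 + 387*t)
-241804/√(v(d(-9), -395) + Z(m(-17, 9))) = -241804/√((2 + 387*21) + (5 - 1*9 - 1*(-17))²) = -241804/√((2 + 8127) + (5 - 9 + 17)²) = -241804/√(8129 + 13²) = -241804/√(8129 + 169) = -241804*√922/2766 = -120902*√922/1383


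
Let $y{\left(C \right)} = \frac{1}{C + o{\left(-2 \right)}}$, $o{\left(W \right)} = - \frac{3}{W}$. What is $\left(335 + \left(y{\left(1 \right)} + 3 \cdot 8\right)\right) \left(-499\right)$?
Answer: $- \frac{896703}{5} \approx -1.7934 \cdot 10^{5}$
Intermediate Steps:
$y{\left(C \right)} = \frac{1}{\frac{3}{2} + C}$ ($y{\left(C \right)} = \frac{1}{C - \frac{3}{-2}} = \frac{1}{C - - \frac{3}{2}} = \frac{1}{C + \frac{3}{2}} = \frac{1}{\frac{3}{2} + C}$)
$\left(335 + \left(y{\left(1 \right)} + 3 \cdot 8\right)\right) \left(-499\right) = \left(335 + \left(\frac{2}{3 + 2 \cdot 1} + 3 \cdot 8\right)\right) \left(-499\right) = \left(335 + \left(\frac{2}{3 + 2} + 24\right)\right) \left(-499\right) = \left(335 + \left(\frac{2}{5} + 24\right)\right) \left(-499\right) = \left(335 + \frac{122}{5}\right) \left(-499\right) = \frac{1797}{5} \left(-499\right) = - \frac{896703}{5}$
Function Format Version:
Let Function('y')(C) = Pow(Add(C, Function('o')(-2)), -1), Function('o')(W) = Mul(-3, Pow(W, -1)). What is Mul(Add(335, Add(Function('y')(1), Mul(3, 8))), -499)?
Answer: Rational(-896703, 5) ≈ -1.7934e+5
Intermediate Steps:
Function('y')(C) = Pow(Add(Rational(3, 2), C), -1) (Function('y')(C) = Pow(Add(C, Mul(-3, Pow(-2, -1))), -1) = Pow(Add(C, Mul(-3, Rational(-1, 2))), -1) = Pow(Add(C, Rational(3, 2)), -1) = Pow(Add(Rational(3, 2), C), -1))
Mul(Add(335, Add(Function('y')(1), Mul(3, 8))), -499) = Mul(Add(335, Add(Mul(2, Pow(Add(3, Mul(2, 1)), -1)), Mul(3, 8))), -499) = Mul(Add(335, Add(Mul(2, Pow(Add(3, 2), -1)), 24)), -499) = Mul(Add(335, Add(Mul(2, Pow(5, -1)), 24)), -499) = Mul(Add(335, Add(Mul(2, Rational(1, 5)), 24)), -499) = Mul(Add(335, Add(Rational(2, 5), 24)), -499) = Mul(Add(335, Rational(122, 5)), -499) = Mul(Rational(1797, 5), -499) = Rational(-896703, 5)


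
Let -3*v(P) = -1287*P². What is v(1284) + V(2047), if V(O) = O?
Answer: 707275471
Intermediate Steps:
v(P) = 429*P² (v(P) = -(-429)*P² = 429*P²)
v(1284) + V(2047) = 429*1284² + 2047 = 429*1648656 + 2047 = 707273424 + 2047 = 707275471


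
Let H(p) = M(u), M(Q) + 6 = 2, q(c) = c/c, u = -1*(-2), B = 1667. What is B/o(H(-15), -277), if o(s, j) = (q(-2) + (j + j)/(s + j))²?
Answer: 131627987/697225 ≈ 188.79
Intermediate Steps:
u = 2
q(c) = 1
M(Q) = -4 (M(Q) = -6 + 2 = -4)
H(p) = -4
o(s, j) = (1 + 2*j/(j + s))² (o(s, j) = (1 + (j + j)/(s + j))² = (1 + (2*j)/(j + s))² = (1 + 2*j/(j + s))²)
B/o(H(-15), -277) = 1667/(((-4 + 3*(-277))²/(-277 - 4)²)) = 1667/(((-4 - 831)²/(-281)²)) = 1667/(((1/78961)*(-835)²)) = 1667/(((1/78961)*697225)) = 1667/(697225/78961) = 1667*(78961/697225) = 131627987/697225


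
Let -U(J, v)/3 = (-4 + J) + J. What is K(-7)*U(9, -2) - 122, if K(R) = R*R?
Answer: -2180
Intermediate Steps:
U(J, v) = 12 - 6*J (U(J, v) = -3*((-4 + J) + J) = -3*(-4 + 2*J) = 12 - 6*J)
K(R) = R²
K(-7)*U(9, -2) - 122 = (-7)²*(12 - 6*9) - 122 = 49*(12 - 54) - 122 = 49*(-42) - 122 = -2058 - 122 = -2180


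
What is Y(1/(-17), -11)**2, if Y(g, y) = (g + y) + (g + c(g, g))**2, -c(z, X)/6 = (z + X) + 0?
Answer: 9455625/83521 ≈ 113.21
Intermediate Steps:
c(z, X) = -6*X - 6*z (c(z, X) = -6*((z + X) + 0) = -6*((X + z) + 0) = -6*(X + z) = -6*X - 6*z)
Y(g, y) = g + y + 121*g**2 (Y(g, y) = (g + y) + (g + (-6*g - 6*g))**2 = (g + y) + (g - 12*g)**2 = (g + y) + (-11*g)**2 = (g + y) + 121*g**2 = g + y + 121*g**2)
Y(1/(-17), -11)**2 = (1/(-17) - 11 + 121*(1/(-17))**2)**2 = (-1/17 - 11 + 121*(-1/17)**2)**2 = (-1/17 - 11 + 121*(1/289))**2 = (-1/17 - 11 + 121/289)**2 = (-3075/289)**2 = 9455625/83521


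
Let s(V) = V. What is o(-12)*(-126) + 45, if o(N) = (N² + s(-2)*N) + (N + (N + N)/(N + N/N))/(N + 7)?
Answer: -1175373/55 ≈ -21370.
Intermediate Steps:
o(N) = N² - 2*N + (N + 2*N/(1 + N))/(7 + N) (o(N) = (N² - 2*N) + (N + (N + N)/(N + N/N))/(N + 7) = (N² - 2*N) + (N + (2*N)/(N + 1))/(7 + N) = (N² - 2*N) + (N + (2*N)/(1 + N))/(7 + N) = (N² - 2*N) + (N + 2*N/(1 + N))/(7 + N) = N² - 2*N + (N + 2*N/(1 + N))/(7 + N))
o(-12)*(-126) + 45 = -12*(-11 + (-12)³ - 8*(-12) + 6*(-12)²)/(7 + (-12)² + 8*(-12))*(-126) + 45 = -12*(-11 - 1728 + 96 + 6*144)/(7 + 144 - 96)*(-126) + 45 = -12*(-11 - 1728 + 96 + 864)/55*(-126) + 45 = -12*1/55*(-779)*(-126) + 45 = (9348/55)*(-126) + 45 = -1177848/55 + 45 = -1175373/55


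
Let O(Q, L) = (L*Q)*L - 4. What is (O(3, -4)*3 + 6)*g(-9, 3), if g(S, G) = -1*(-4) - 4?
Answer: 0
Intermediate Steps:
O(Q, L) = -4 + Q*L² (O(Q, L) = Q*L² - 4 = -4 + Q*L²)
g(S, G) = 0 (g(S, G) = 4 - 4 = 0)
(O(3, -4)*3 + 6)*g(-9, 3) = ((-4 + 3*(-4)²)*3 + 6)*0 = ((-4 + 3*16)*3 + 6)*0 = ((-4 + 48)*3 + 6)*0 = (44*3 + 6)*0 = (132 + 6)*0 = 138*0 = 0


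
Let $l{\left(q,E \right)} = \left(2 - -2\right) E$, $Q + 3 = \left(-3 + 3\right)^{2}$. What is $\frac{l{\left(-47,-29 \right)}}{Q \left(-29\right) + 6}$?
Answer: $- \frac{116}{93} \approx -1.2473$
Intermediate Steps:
$Q = -3$ ($Q = -3 + \left(-3 + 3\right)^{2} = -3 + 0^{2} = -3 + 0 = -3$)
$l{\left(q,E \right)} = 4 E$ ($l{\left(q,E \right)} = \left(2 + 2\right) E = 4 E$)
$\frac{l{\left(-47,-29 \right)}}{Q \left(-29\right) + 6} = \frac{4 \left(-29\right)}{\left(-3\right) \left(-29\right) + 6} = - \frac{116}{87 + 6} = - \frac{116}{93}$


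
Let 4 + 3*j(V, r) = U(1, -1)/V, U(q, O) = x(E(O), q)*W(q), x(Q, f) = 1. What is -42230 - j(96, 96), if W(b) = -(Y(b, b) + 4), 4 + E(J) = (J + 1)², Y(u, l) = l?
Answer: -12161851/288 ≈ -42229.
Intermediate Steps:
E(J) = -4 + (1 + J)² (E(J) = -4 + (J + 1)² = -4 + (1 + J)²)
W(b) = -4 - b (W(b) = -(b + 4) = -(4 + b) = -4 - b)
U(q, O) = -4 - q (U(q, O) = 1*(-4 - q) = -4 - q)
j(V, r) = -4/3 - 5/(3*V) (j(V, r) = -4/3 + ((-4 - 1*1)/V)/3 = -4/3 + ((-4 - 1)/V)/3 = -4/3 + (-5/V)/3 = -4/3 - 5/(3*V))
-42230 - j(96, 96) = -42230 - (-5 - 4*96)/(3*96) = -42230 - (-5 - 384)/(3*96) = -42230 - (-389)/(3*96) = -42230 - 1*(-389/288) = -42230 + 389/288 = -12161851/288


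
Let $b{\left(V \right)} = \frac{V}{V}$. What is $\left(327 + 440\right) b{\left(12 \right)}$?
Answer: $767$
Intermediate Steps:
$b{\left(V \right)} = 1$
$\left(327 + 440\right) b{\left(12 \right)} = \left(327 + 440\right) 1 = 767 \cdot 1 = 767$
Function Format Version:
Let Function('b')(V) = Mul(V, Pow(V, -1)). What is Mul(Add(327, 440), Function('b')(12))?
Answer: 767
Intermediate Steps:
Function('b')(V) = 1
Mul(Add(327, 440), Function('b')(12)) = Mul(Add(327, 440), 1) = Mul(767, 1) = 767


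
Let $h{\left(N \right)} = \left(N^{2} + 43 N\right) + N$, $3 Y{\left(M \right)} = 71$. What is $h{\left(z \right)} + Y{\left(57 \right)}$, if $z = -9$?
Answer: $- \frac{874}{3} \approx -291.33$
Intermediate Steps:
$Y{\left(M \right)} = \frac{71}{3}$ ($Y{\left(M \right)} = \frac{1}{3} \cdot 71 = \frac{71}{3}$)
$h{\left(N \right)} = N^{2} + 44 N$
$h{\left(z \right)} + Y{\left(57 \right)} = - 9 \left(44 - 9\right) + \frac{71}{3} = \left(-9\right) 35 + \frac{71}{3} = -315 + \frac{71}{3} = - \frac{874}{3}$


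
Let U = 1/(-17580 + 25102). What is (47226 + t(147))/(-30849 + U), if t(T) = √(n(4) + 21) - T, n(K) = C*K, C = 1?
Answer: -354165848/232046177 ≈ -1.5263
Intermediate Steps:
n(K) = K (n(K) = 1*K = K)
t(T) = 5 - T (t(T) = √(4 + 21) - T = √25 - T = 5 - T)
U = 1/7522 ≈ 0.00013294
(47226 + t(147))/(-30849 + U) = (47226 + (5 - 1*147))/(-30849 + 1/7522) = (47226 + (5 - 147))/(-232046177/7522) = (47226 - 142)*(-7522/232046177) = 47084*(-7522/232046177) = -354165848/232046177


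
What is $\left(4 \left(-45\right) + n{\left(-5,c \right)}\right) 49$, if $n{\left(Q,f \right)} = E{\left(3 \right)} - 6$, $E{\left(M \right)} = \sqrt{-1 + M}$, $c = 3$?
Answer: $-9114 + 49 \sqrt{2} \approx -9044.7$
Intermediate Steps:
$n{\left(Q,f \right)} = -6 + \sqrt{2}$ ($n{\left(Q,f \right)} = \sqrt{-1 + 3} - 6 = \sqrt{2} - 6 = -6 + \sqrt{2}$)
$\left(4 \left(-45\right) + n{\left(-5,c \right)}\right) 49 = \left(4 \left(-45\right) - \left(6 - \sqrt{2}\right)\right) 49 = \left(-180 - \left(6 - \sqrt{2}\right)\right) 49 = \left(-186 + \sqrt{2}\right) 49 = -9114 + 49 \sqrt{2}$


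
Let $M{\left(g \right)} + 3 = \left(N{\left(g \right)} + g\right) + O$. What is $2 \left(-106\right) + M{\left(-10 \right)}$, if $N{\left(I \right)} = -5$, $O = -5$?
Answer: $-235$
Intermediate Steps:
$M{\left(g \right)} = -13 + g$ ($M{\left(g \right)} = -3 + \left(\left(-5 + g\right) - 5\right) = -3 + \left(-10 + g\right) = -13 + g$)
$2 \left(-106\right) + M{\left(-10 \right)} = 2 \left(-106\right) - 23 = -212 - 23 = -235$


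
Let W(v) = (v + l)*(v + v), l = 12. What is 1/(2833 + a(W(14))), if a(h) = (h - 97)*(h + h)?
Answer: 1/921569 ≈ 1.0851e-6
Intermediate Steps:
W(v) = 2*v*(12 + v) (W(v) = (v + 12)*(v + v) = (12 + v)*(2*v) = 2*v*(12 + v))
a(h) = 2*h*(-97 + h) (a(h) = (-97 + h)*(2*h) = 2*h*(-97 + h))
1/(2833 + a(W(14))) = 1/(2833 + 2*(2*14*(12 + 14))*(-97 + 2*14*(12 + 14))) = 1/(2833 + 2*(2*14*26)*(-97 + 2*14*26)) = 1/(2833 + 2*728*(-97 + 728)) = 1/(2833 + 2*728*631) = 1/(2833 + 918736) = 1/921569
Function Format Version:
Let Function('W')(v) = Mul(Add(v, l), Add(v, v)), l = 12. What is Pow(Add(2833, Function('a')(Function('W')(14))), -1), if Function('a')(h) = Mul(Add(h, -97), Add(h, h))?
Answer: Rational(1, 921569) ≈ 1.0851e-6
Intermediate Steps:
Function('W')(v) = Mul(2, v, Add(12, v)) (Function('W')(v) = Mul(Add(v, 12), Add(v, v)) = Mul(Add(12, v), Mul(2, v)) = Mul(2, v, Add(12, v)))
Function('a')(h) = Mul(2, h, Add(-97, h)) (Function('a')(h) = Mul(Add(-97, h), Mul(2, h)) = Mul(2, h, Add(-97, h)))
Pow(Add(2833, Function('a')(Function('W')(14))), -1) = Pow(Add(2833, Mul(2, Mul(2, 14, Add(12, 14)), Add(-97, Mul(2, 14, Add(12, 14))))), -1) = Pow(Add(2833, Mul(2, Mul(2, 14, 26), Add(-97, Mul(2, 14, 26)))), -1) = Pow(Add(2833, Mul(2, 728, Add(-97, 728))), -1) = Pow(Add(2833, Mul(2, 728, 631)), -1) = Pow(Add(2833, 918736), -1) = Pow(921569, -1) = Rational(1, 921569)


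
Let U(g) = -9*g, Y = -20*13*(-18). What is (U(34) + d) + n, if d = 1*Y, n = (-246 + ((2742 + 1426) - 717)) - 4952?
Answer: 2627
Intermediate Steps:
Y = 4680 (Y = -260*(-18) = 4680)
n = -1747 (n = (-246 + (4168 - 717)) - 4952 = (-246 + 3451) - 4952 = 3205 - 4952 = -1747)
d = 4680 (d = 1*4680 = 4680)
(U(34) + d) + n = (-9*34 + 4680) - 1747 = (-306 + 4680) - 1747 = 4374 - 1747 = 2627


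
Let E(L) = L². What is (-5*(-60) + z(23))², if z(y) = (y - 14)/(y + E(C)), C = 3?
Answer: 92332881/1024 ≈ 90169.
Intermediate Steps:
z(y) = (-14 + y)/(9 + y) (z(y) = (y - 14)/(y + 3²) = (-14 + y)/(y + 9) = (-14 + y)/(9 + y))
(-5*(-60) + z(23))² = (-5*(-60) + (-14 + 23)/(9 + 23))² = (300 + 9/32)² = (9609/32)² = 92332881/1024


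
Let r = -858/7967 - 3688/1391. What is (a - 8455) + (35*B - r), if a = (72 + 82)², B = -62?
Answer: 145106307601/11082097 ≈ 13094.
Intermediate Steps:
r = -30575774/11082097 (r = -858*1/7967 - 3688*1/1391 = -858/7967 - 3688/1391 = -30575774/11082097 ≈ -2.7590)
a = 23716 (a = 154² = 23716)
(a - 8455) + (35*B - r) = (23716 - 8455) + (35*(-62) - 1*(-30575774/11082097)) = 15261 + (-2170 + 30575774/11082097) = 15261 - 24017574716/11082097 = 145106307601/11082097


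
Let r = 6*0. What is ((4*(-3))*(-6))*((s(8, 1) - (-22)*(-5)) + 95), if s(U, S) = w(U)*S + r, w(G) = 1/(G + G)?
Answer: -2151/2 ≈ -1075.5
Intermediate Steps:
w(G) = 1/(2*G)
r = 0
s(U, S) = S/(2*U) (s(U, S) = (1/(2*U))*S + 0 = S/(2*U) + 0 = S/(2*U))
((4*(-3))*(-6))*((s(8, 1) - (-22)*(-5)) + 95) = ((4*(-3))*(-6))*(((½)*1/8 - (-22)*(-5)) + 95) = (-12*(-6))*(((½)*1*(⅛) - 1*110) + 95) = 72*((1/16 - 110) + 95) = 72*(-1759/16 + 95) = 72*(-239/16) = -2151/2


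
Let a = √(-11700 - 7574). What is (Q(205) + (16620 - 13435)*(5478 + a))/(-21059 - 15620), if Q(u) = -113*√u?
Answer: -17447430/36679 + 113*√205/36679 - 3185*I*√19274/36679 ≈ -475.63 - 12.055*I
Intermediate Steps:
a = I*√19274 (a = √(-19274) = I*√19274 ≈ 138.83*I)
(Q(205) + (16620 - 13435)*(5478 + a))/(-21059 - 15620) = (-113*√205 + (16620 - 13435)*(5478 + I*√19274))/(-21059 - 15620) = (-113*√205 + 3185*(5478 + I*√19274))/(-36679) = (-113*√205 + (17447430 + 3185*I*√19274))*(-1/36679) = (17447430 - 113*√205 + 3185*I*√19274)*(-1/36679) = -17447430/36679 + 113*√205/36679 - 3185*I*√19274/36679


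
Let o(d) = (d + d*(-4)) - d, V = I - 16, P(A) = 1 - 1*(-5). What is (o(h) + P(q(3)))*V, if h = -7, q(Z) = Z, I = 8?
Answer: -272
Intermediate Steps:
P(A) = 6 (P(A) = 1 + 5 = 6)
V = -8 (V = 8 - 16 = -8)
o(d) = -4*d (o(d) = (d - 4*d) - d = -3*d - d = -4*d)
(o(h) + P(q(3)))*V = (-4*(-7) + 6)*(-8) = (28 + 6)*(-8) = 34*(-8) = -272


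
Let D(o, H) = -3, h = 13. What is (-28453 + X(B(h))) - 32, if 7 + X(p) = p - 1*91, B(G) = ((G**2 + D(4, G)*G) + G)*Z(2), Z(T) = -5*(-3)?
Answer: -26438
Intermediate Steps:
Z(T) = 15
B(G) = -30*G + 15*G**2 (B(G) = ((G**2 - 3*G) + G)*15 = (G**2 - 2*G)*15 = -30*G + 15*G**2)
X(p) = -98 + p (X(p) = -7 + (p - 1*91) = -7 + (p - 91) = -7 + (-91 + p) = -98 + p)
(-28453 + X(B(h))) - 32 = (-28453 + (-98 + 15*13*(-2 + 13))) - 32 = (-28453 + (-98 + 15*13*11)) - 32 = (-28453 + (-98 + 2145)) - 32 = (-28453 + 2047) - 32 = -26406 - 32 = -26438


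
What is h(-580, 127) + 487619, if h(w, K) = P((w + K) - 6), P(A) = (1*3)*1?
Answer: 487622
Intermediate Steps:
P(A) = 3 (P(A) = 3*1 = 3)
h(w, K) = 3
h(-580, 127) + 487619 = 3 + 487619 = 487622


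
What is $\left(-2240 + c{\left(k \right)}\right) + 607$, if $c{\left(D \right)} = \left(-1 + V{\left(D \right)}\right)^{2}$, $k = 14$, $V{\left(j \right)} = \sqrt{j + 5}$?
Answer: $-1633 + \left(1 - \sqrt{19}\right)^{2} \approx -1621.7$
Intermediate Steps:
$V{\left(j \right)} = \sqrt{5 + j}$
$c{\left(D \right)} = \left(-1 + \sqrt{5 + D}\right)^{2}$
$\left(-2240 + c{\left(k \right)}\right) + 607 = \left(-2240 + \left(-1 + \sqrt{5 + 14}\right)^{2}\right) + 607 = \left(-2240 + \left(-1 + \sqrt{19}\right)^{2}\right) + 607 = -1633 + \left(-1 + \sqrt{19}\right)^{2}$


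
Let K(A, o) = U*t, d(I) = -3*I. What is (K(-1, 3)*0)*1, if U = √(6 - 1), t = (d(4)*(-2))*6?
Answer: 0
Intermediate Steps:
t = 144 (t = (-3*4*(-2))*6 = -12*(-2)*6 = 24*6 = 144)
U = √5 ≈ 2.2361
K(A, o) = 144*√5 (K(A, o) = √5*144 = 144*√5)
(K(-1, 3)*0)*1 = ((144*√5)*0)*1 = 0*1 = 0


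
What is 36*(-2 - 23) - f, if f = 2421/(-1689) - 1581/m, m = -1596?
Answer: -269431777/299516 ≈ -899.56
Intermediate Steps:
f = -132623/299516 (f = 2421/(-1689) - 1581/(-1596) = 2421*(-1/1689) - 1581*(-1/1596) = -807/563 + 527/532 = -132623/299516 ≈ -0.44279)
36*(-2 - 23) - f = 36*(-2 - 23) - 1*(-132623/299516) = 36*(-25) + 132623/299516 = -900 + 132623/299516 = -269431777/299516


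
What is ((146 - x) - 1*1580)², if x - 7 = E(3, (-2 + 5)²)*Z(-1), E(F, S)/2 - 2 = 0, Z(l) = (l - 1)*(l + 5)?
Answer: 1985281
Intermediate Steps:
Z(l) = (-1 + l)*(5 + l)
E(F, S) = 4 (E(F, S) = 4 + 2*0 = 4 + 0 = 4)
x = -25 (x = 7 + 4*(-5 + (-1)² + 4*(-1)) = 7 + 4*(-5 + 1 - 4) = 7 + 4*(-8) = 7 - 32 = -25)
((146 - x) - 1*1580)² = ((146 - 1*(-25)) - 1*1580)² = ((146 + 25) - 1580)² = (171 - 1580)² = (-1409)² = 1985281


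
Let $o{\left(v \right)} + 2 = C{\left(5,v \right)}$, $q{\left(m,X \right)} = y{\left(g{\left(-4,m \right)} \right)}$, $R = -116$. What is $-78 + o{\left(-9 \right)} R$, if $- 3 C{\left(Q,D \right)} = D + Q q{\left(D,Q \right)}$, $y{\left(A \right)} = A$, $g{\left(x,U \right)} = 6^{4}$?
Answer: $250366$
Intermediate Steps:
$g{\left(x,U \right)} = 1296$
$q{\left(m,X \right)} = 1296$
$C{\left(Q,D \right)} = - 432 Q - \frac{D}{3}$ ($C{\left(Q,D \right)} = - \frac{D + Q 1296}{3} = - \frac{D + 1296 Q}{3} = - 432 Q - \frac{D}{3}$)
$o{\left(v \right)} = -2162 - \frac{v}{3}$ ($o{\left(v \right)} = -2 - \left(2160 + \frac{v}{3}\right) = -2162 - \frac{v}{3}$)
$-78 + o{\left(-9 \right)} R = -78 + \left(-2162 - -3\right) \left(-116\right) = -78 + \left(-2162 + 3\right) \left(-116\right) = -78 - -250444 = -78 + 250444 = 250366$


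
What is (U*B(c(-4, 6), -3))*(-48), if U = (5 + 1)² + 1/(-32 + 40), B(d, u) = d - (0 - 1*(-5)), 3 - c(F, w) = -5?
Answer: -5202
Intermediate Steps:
c(F, w) = 8 (c(F, w) = 3 - 1*(-5) = 3 + 5 = 8)
B(d, u) = -5 + d (B(d, u) = d - (0 + 5) = d - 1*5 = d - 5 = -5 + d)
U = 289/8 (U = 6² + 1/8 = 36 + ⅛ = 289/8 ≈ 36.125)
(U*B(c(-4, 6), -3))*(-48) = (289*(-5 + 8)/8)*(-48) = ((289/8)*3)*(-48) = (867/8)*(-48) = -5202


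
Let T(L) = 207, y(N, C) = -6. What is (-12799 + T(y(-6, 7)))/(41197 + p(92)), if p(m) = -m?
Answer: -12592/41105 ≈ -0.30634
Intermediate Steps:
(-12799 + T(y(-6, 7)))/(41197 + p(92)) = (-12799 + 207)/(41197 - 1*92) = -12592/(41197 - 92) = -12592/41105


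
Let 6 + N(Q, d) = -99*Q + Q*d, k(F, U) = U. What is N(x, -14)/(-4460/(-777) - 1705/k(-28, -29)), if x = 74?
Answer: -188556144/1454125 ≈ -129.67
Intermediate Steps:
N(Q, d) = -6 - 99*Q + Q*d (N(Q, d) = -6 + (-99*Q + Q*d) = -6 - 99*Q + Q*d)
N(x, -14)/(-4460/(-777) - 1705/k(-28, -29)) = (-6 - 99*74 + 74*(-14))/(-4460/(-777) - 1705/(-29)) = (-6 - 7326 - 1036)/(-4460*(-1/777) - 1705*(-1/29)) = -8368/(4460/777 + 1705/29) = -8368/1454125/22533 = -8368*22533/1454125 = -188556144/1454125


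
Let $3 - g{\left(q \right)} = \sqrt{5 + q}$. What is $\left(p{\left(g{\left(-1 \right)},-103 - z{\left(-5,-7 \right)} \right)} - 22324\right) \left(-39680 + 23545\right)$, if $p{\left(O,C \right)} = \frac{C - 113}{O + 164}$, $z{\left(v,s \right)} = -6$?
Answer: $\frac{3962401030}{11} \approx 3.6022 \cdot 10^{8}$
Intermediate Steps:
$g{\left(q \right)} = 3 - \sqrt{5 + q}$
$p{\left(O,C \right)} = \frac{-113 + C}{164 + O}$
$\left(p{\left(g{\left(-1 \right)},-103 - z{\left(-5,-7 \right)} \right)} - 22324\right) \left(-39680 + 23545\right) = \left(\frac{-113 - 97}{164 + \left(3 - \sqrt{5 - 1}\right)} - 22324\right) \left(-39680 + 23545\right) = \left(\frac{-113 + \left(-103 + 6\right)}{164 + \left(3 - \sqrt{4}\right)} - 22324\right) \left(-16135\right) = \left(\frac{-113 - 97}{164 + \left(3 - 2\right)} - 22324\right) \left(-16135\right) = \left(\frac{1}{164 + \left(3 - 2\right)} \left(-210\right) - 22324\right) \left(-16135\right) = \left(\frac{1}{164 + 1} \left(-210\right) - 22324\right) \left(-16135\right) = \left(\frac{1}{165} \left(-210\right) - 22324\right) \left(-16135\right) = \left(- \frac{14}{11} - 22324\right) \left(-16135\right) = \left(- \frac{245578}{11}\right) \left(-16135\right) = \frac{3962401030}{11}$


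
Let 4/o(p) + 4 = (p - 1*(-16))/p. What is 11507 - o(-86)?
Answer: 1576631/137 ≈ 11508.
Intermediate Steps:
o(p) = 4/(-4 + (16 + p)/p) (o(p) = 4/(-4 + (p - 1*(-16))/p) = 4/(-4 + (p + 16)/p) = 4/(-4 + (16 + p)/p))
11507 - o(-86) = 11507 - (-4)*(-86)/(-16 + 3*(-86)) = 11507 - (-4)*(-86)/(-16 - 258) = 11507 - (-4)*(-86)/(-274) = 11507 - (-4)*(-86)*(-1)/274 = 11507 - 1*(-172/137) = 11507 + 172/137 = 1576631/137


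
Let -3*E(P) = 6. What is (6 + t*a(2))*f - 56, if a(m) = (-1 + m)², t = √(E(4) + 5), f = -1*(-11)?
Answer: 10 + 11*√3 ≈ 29.053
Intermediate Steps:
f = 11
E(P) = -2 (E(P) = -⅓*6 = -2)
t = √3 (t = √(-2 + 5) = √3 ≈ 1.7320)
(6 + t*a(2))*f - 56 = (6 + √3*(-1 + 2)²)*11 - 56 = (6 + √3*1²)*11 - 56 = (6 + √3*1)*11 - 56 = (6 + √3)*11 - 56 = (66 + 11*√3) - 56 = 10 + 11*√3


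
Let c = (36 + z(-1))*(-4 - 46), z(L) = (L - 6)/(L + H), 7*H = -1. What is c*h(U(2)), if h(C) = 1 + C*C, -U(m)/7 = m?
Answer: -1659725/4 ≈ -4.1493e+5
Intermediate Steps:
U(m) = -7*m
H = -1/7 (H = (1/7)*(-1) = -1/7 ≈ -0.14286)
h(C) = 1 + C**2
z(L) = (-6 + L)/(-1/7 + L) (z(L) = (L - 6)/(L - 1/7) = (-6 + L)/(-1/7 + L))
c = -8425/4 (c = (36 + 7*(-6 - 1)/(-1 + 7*(-1)))*(-4 - 46) = (36 + 7*(-7)/(-1 - 7))*(-50) = (36 + 7*(-7)/(-8))*(-50) = (36 + 7*(-1/8)*(-7))*(-50) = (36 + 49/8)*(-50) = (337/8)*(-50) = -8425/4 ≈ -2106.3)
c*h(U(2)) = -8425*(1 + (-7*2)**2)/4 = -8425*(1 + (-14)**2)/4 = -8425*(1 + 196)/4 = -8425/4*197 = -1659725/4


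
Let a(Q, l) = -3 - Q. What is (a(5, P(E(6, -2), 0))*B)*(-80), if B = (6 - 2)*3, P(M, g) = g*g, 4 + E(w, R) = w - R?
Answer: 7680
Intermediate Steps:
E(w, R) = -4 + w - R (E(w, R) = -4 + (w - R) = -4 + w - R)
P(M, g) = g²
B = 12 (B = 4*3 = 12)
(a(5, P(E(6, -2), 0))*B)*(-80) = ((-3 - 1*5)*12)*(-80) = ((-3 - 5)*12)*(-80) = -8*12*(-80) = -96*(-80) = 7680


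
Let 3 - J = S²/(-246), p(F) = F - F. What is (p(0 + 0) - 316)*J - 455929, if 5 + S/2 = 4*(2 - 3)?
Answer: -18749021/41 ≈ -4.5729e+5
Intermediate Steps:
S = -18 (S = -10 + 2*(4*(2 - 3)) = -10 + 2*(4*(-1)) = -10 + 2*(-4) = -10 - 8 = -18)
p(F) = 0
J = 177/41 (J = 3 - (-18)²/(-246) = 3 - 324*(-1)/246 = 3 - 1*(-54/41) = 3 + 54/41 = 177/41 ≈ 4.3171)
(p(0 + 0) - 316)*J - 455929 = (0 - 316)*(177/41) - 455929 = -316*177/41 - 455929 = -55932/41 - 455929 = -18749021/41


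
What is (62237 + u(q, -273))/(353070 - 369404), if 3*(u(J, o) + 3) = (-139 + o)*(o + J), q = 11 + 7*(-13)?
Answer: -166069/24501 ≈ -6.7780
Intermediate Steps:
q = -80 (q = 11 - 91 = -80)
u(J, o) = -3 + (-139 + o)*(J + o)/3 (u(J, o) = -3 + ((-139 + o)*(o + J))/3 = -3 + ((-139 + o)*(J + o))/3 = -3 + (-139 + o)*(J + o)/3)
(62237 + u(q, -273))/(353070 - 369404) = (62237 + (-3 - 139/3*(-80) - 139/3*(-273) + (1/3)*(-273)**2 + (1/3)*(-80)*(-273)))/(353070 - 369404) = (62237 + (-3 + 11120/3 + 12649 + (1/3)*74529 + 7280))/(-16334) = (62237 + (-3 + 11120/3 + 12649 + 24843 + 7280))*(-1/16334) = (62237 + 145427/3)*(-1/16334) = (332138/3)*(-1/16334) = -166069/24501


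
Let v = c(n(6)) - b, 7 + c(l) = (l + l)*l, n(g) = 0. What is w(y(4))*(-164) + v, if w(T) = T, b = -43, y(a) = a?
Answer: -620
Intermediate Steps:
c(l) = -7 + 2*l² (c(l) = -7 + (l + l)*l = -7 + (2*l)*l = -7 + 2*l²)
v = 36 (v = (-7 + 2*0²) - 1*(-43) = (-7 + 2*0) + 43 = (-7 + 0) + 43 = -7 + 43 = 36)
w(y(4))*(-164) + v = 4*(-164) + 36 = -656 + 36 = -620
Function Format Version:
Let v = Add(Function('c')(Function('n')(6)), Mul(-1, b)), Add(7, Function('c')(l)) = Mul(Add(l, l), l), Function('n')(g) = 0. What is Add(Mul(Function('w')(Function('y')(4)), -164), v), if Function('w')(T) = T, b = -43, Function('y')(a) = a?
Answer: -620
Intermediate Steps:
Function('c')(l) = Add(-7, Mul(2, Pow(l, 2))) (Function('c')(l) = Add(-7, Mul(Add(l, l), l)) = Add(-7, Mul(Mul(2, l), l)) = Add(-7, Mul(2, Pow(l, 2))))
v = 36 (v = Add(Add(-7, Mul(2, Pow(0, 2))), Mul(-1, -43)) = Add(Add(-7, Mul(2, 0)), 43) = Add(Add(-7, 0), 43) = Add(-7, 43) = 36)
Add(Mul(Function('w')(Function('y')(4)), -164), v) = Add(Mul(4, -164), 36) = Add(-656, 36) = -620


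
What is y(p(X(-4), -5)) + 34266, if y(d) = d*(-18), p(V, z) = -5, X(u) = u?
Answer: 34356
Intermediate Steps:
y(d) = -18*d
y(p(X(-4), -5)) + 34266 = -18*(-5) + 34266 = 90 + 34266 = 34356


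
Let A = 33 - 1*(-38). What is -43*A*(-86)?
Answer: 262558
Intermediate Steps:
A = 71 (A = 33 + 38 = 71)
-43*A*(-86) = -43*71*(-86) = -3053*(-86) = 262558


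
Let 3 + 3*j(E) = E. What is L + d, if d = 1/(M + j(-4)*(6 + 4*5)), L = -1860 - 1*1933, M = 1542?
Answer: -16856089/4444 ≈ -3793.0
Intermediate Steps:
j(E) = -1 + E/3
L = -3793 (L = -1860 - 1933 = -3793)
d = 3/4444 (d = 1/(1542 + (-1 + (⅓)*(-4))*(6 + 4*5)) = 1/(1542 + (-1 - 4/3)*(6 + 20)) = 1/(1542 - 7/3*26) = 1/(1542 - 182/3) = 1/(4444/3) = 3/4444 ≈ 0.00067507)
L + d = -3793 + 3/4444 = -16856089/4444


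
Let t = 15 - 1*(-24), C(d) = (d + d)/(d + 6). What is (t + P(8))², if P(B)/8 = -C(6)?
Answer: 961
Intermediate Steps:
C(d) = 2*d/(6 + d) (C(d) = (2*d)/(6 + d) = 2*d/(6 + d))
P(B) = -8 (P(B) = 8*(-2*6/(6 + 6)) = 8*(-2*6/12) = 8*(-1*1) = 8*(-1) = -8)
t = 39 (t = 15 + 24 = 39)
(t + P(8))² = (39 - 8)² = 31² = 961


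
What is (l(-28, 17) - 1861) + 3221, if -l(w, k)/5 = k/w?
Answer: 38165/28 ≈ 1363.0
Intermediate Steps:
l(w, k) = -5*k/w
(l(-28, 17) - 1861) + 3221 = (-5*17/(-28) - 1861) + 3221 = (-5*17*(-1/28) - 1861) + 3221 = (85/28 - 1861) + 3221 = -52023/28 + 3221 = 38165/28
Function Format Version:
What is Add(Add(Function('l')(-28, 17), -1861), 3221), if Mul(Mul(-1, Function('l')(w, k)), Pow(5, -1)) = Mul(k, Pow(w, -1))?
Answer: Rational(38165, 28) ≈ 1363.0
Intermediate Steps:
Function('l')(w, k) = Mul(-5, k, Pow(w, -1)) (Function('l')(w, k) = Mul(-5, Mul(k, Pow(w, -1))) = Mul(-5, k, Pow(w, -1)))
Add(Add(Function('l')(-28, 17), -1861), 3221) = Add(Add(Mul(-5, 17, Pow(-28, -1)), -1861), 3221) = Add(Add(Mul(-5, 17, Rational(-1, 28)), -1861), 3221) = Add(Add(Rational(85, 28), -1861), 3221) = Add(Rational(-52023, 28), 3221) = Rational(38165, 28)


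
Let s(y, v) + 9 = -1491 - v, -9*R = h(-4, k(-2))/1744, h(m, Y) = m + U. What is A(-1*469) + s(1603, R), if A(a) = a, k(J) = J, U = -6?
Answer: -15452717/7848 ≈ -1969.0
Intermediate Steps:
h(m, Y) = -6 + m (h(m, Y) = m - 6 = -6 + m)
R = 5/7848 (R = -(-6 - 4)/(9*1744) = -(-10)/(9*1744) = -⅑*(-5/872) = 5/7848 ≈ 0.00063710)
s(y, v) = -1500 - v (s(y, v) = -9 + (-1491 - v) = -1500 - v)
A(-1*469) + s(1603, R) = -1*469 + (-1500 - 1*5/7848) = -469 + (-1500 - 5/7848) = -469 - 11772005/7848 = -15452717/7848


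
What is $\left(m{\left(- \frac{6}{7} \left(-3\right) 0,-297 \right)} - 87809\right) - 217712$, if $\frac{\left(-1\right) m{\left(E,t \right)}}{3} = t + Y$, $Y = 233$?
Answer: $-305329$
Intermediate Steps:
$m{\left(E,t \right)} = -699 - 3 t$ ($m{\left(E,t \right)} = - 3 \left(t + 233\right) = - 3 \left(233 + t\right) = -699 - 3 t$)
$\left(m{\left(- \frac{6}{7} \left(-3\right) 0,-297 \right)} - 87809\right) - 217712 = \left(\left(-699 - -891\right) - 87809\right) - 217712 = \left(\left(-699 + 891\right) - 87809\right) - 217712 = \left(192 - 87809\right) - 217712 = -87617 - 217712 = -305329$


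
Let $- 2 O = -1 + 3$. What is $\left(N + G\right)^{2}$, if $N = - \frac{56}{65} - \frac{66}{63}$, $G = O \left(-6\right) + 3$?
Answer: $\frac{93683041}{1863225} \approx 50.28$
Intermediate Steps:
$O = -1$ ($O = - \frac{-1 + 3}{2} = \left(- \frac{1}{2}\right) 2 = -1$)
$G = 9$ ($G = \left(-1\right) \left(-6\right) + 3 = 6 + 3 = 9$)
$N = - \frac{2606}{1365}$ ($N = \left(-56\right) \frac{1}{65} - \frac{22}{21} = - \frac{56}{65} - \frac{22}{21} = - \frac{2606}{1365} \approx -1.9092$)
$\left(N + G\right)^{2} = \left(- \frac{2606}{1365} + 9\right)^{2} = \left(\frac{9679}{1365}\right)^{2} = \frac{93683041}{1863225}$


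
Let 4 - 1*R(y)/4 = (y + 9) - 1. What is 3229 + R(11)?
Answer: 3169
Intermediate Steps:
R(y) = -16 - 4*y (R(y) = 16 - 4*((y + 9) - 1) = 16 - 4*((9 + y) - 1) = 16 - 4*(8 + y) = 16 + (-32 - 4*y) = -16 - 4*y)
3229 + R(11) = 3229 + (-16 - 4*11) = 3229 + (-16 - 44) = 3229 - 60 = 3169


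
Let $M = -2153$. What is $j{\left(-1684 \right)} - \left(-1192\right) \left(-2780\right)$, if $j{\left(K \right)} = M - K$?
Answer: $-3314229$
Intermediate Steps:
$j{\left(K \right)} = -2153 - K$
$j{\left(-1684 \right)} - \left(-1192\right) \left(-2780\right) = \left(-2153 - -1684\right) - \left(-1192\right) \left(-2780\right) = \left(-2153 + 1684\right) - 3313760 = -469 - 3313760 = -3314229$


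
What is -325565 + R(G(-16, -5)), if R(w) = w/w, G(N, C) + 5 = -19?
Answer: -325564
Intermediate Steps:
G(N, C) = -24 (G(N, C) = -5 - 19 = -24)
R(w) = 1
-325565 + R(G(-16, -5)) = -325565 + 1 = -325564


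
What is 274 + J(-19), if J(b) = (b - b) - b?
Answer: 293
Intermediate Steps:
J(b) = -b (J(b) = 0 - b = -b)
274 + J(-19) = 274 - 1*(-19) = 274 + 19 = 293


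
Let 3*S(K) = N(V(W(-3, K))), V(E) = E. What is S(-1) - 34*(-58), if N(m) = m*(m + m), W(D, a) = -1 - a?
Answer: 1972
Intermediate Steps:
N(m) = 2*m² (N(m) = m*(2*m) = 2*m²)
S(K) = 2*(-1 - K)²/3 (S(K) = (2*(-1 - K)²)/3 = 2*(-1 - K)²/3)
S(-1) - 34*(-58) = 2*(1 - 1)²/3 - 34*(-58) = (⅔)*0² + 1972 = (⅔)*0 + 1972 = 0 + 1972 = 1972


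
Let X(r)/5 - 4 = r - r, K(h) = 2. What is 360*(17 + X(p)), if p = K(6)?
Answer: 13320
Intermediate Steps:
p = 2
X(r) = 20 (X(r) = 20 + 5*(r - r) = 20 + 5*0 = 20 + 0 = 20)
360*(17 + X(p)) = 360*(17 + 20) = 360*37 = 13320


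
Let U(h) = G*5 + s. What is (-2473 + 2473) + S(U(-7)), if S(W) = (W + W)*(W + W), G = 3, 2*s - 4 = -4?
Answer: 900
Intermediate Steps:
s = 0 (s = 2 + (1/2)*(-4) = 2 - 2 = 0)
U(h) = 15 (U(h) = 3*5 + 0 = 15 + 0 = 15)
S(W) = 4*W**2 (S(W) = (2*W)*(2*W) = 4*W**2)
(-2473 + 2473) + S(U(-7)) = (-2473 + 2473) + 4*15**2 = 0 + 4*225 = 0 + 900 = 900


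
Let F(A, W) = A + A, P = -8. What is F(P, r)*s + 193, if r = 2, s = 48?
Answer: -575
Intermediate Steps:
F(A, W) = 2*A
F(P, r)*s + 193 = (2*(-8))*48 + 193 = -16*48 + 193 = -768 + 193 = -575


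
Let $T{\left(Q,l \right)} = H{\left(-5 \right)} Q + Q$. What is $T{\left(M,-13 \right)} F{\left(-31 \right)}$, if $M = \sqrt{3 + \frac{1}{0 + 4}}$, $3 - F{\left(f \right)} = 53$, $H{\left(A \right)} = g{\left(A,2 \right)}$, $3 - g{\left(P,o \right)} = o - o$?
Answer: $- 100 \sqrt{13} \approx -360.56$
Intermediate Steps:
$g{\left(P,o \right)} = 3$ ($g{\left(P,o \right)} = 3 - \left(o - o\right) = 3 - 0 = 3 + 0 = 3$)
$H{\left(A \right)} = 3$
$F{\left(f \right)} = -50$ ($F{\left(f \right)} = 3 - 53 = -50$)
$M = \frac{\sqrt{13}}{2}$ ($M = \sqrt{3 + \frac{1}{4}} = \sqrt{\frac{13}{4}} = \frac{\sqrt{13}}{2} \approx 1.8028$)
$T{\left(Q,l \right)} = 4 Q$ ($T{\left(Q,l \right)} = 3 Q + Q = 4 Q$)
$T{\left(M,-13 \right)} F{\left(-31 \right)} = 4 \frac{\sqrt{13}}{2} \left(-50\right) = 2 \sqrt{13} \left(-50\right) = - 100 \sqrt{13}$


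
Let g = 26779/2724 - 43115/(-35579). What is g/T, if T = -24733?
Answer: -1070215301/2397053008668 ≈ -0.00044647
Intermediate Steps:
g = 1070215301/96917196 (g = 26779*(1/2724) - 43115*(-1/35579) = 26779/2724 + 43115/35579 = 1070215301/96917196 ≈ 11.043)
g/T = (1070215301/96917196)/(-24733) = (1070215301/96917196)*(-1/24733) = -1070215301/2397053008668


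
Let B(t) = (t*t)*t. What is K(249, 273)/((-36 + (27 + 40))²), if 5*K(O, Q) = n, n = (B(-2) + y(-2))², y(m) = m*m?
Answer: 16/4805 ≈ 0.0033299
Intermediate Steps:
B(t) = t³ (B(t) = t²*t = t³)
y(m) = m²
n = 16 (n = ((-2)³ + (-2)²)² = (-8 + 4)² = (-4)² = 16)
K(O, Q) = 16/5 (K(O, Q) = (⅕)*16 = 16/5)
K(249, 273)/((-36 + (27 + 40))²) = 16/(5*((-36 + (27 + 40))²)) = 16/(5*((-36 + 67)²)) = 16/(5*(31²)) = (16/5)/961 = (16/5)*(1/961) = 16/4805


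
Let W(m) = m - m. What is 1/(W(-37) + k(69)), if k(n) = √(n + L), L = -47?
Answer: √22/22 ≈ 0.21320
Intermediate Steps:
W(m) = 0
k(n) = √(-47 + n) (k(n) = √(n - 47) = √(-47 + n))
1/(W(-37) + k(69)) = 1/(0 + √(-47 + 69)) = 1/(0 + √22) = 1/(√22) = √22/22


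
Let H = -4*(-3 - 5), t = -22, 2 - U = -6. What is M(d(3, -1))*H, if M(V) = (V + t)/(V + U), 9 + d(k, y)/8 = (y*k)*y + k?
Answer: 92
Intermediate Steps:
U = 8 (U = 2 - 1*(-6) = 2 + 6 = 8)
d(k, y) = -72 + 8*k + 8*k*y**2 (d(k, y) = -72 + 8*((y*k)*y + k) = -72 + 8*((k*y)*y + k) = -72 + 8*(k*y**2 + k) = -72 + 8*(k + k*y**2) = -72 + (8*k + 8*k*y**2) = -72 + 8*k + 8*k*y**2)
M(V) = (-22 + V)/(8 + V) (M(V) = (V - 22)/(V + 8) = (-22 + V)/(8 + V))
H = 32 (H = -4*(-8) = 32)
M(d(3, -1))*H = ((-22 + (-72 + 8*3 + 8*3*(-1)**2))/(8 + (-72 + 8*3 + 8*3*(-1)**2)))*32 = ((-22 + (-72 + 24 + 8*3*1))/(8 + (-72 + 24 + 8*3*1)))*32 = ((-22 + (-72 + 24 + 24))/(8 + (-72 + 24 + 24)))*32 = ((-22 - 24)/(8 - 24))*32 = (-46/(-16))*32 = -1/16*(-46)*32 = (23/8)*32 = 92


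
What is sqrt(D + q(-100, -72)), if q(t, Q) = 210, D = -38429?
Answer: I*sqrt(38219) ≈ 195.5*I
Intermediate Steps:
sqrt(D + q(-100, -72)) = sqrt(-38429 + 210) = sqrt(-38219) = I*sqrt(38219)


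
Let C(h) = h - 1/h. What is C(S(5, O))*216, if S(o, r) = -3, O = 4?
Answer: -576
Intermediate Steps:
C(S(5, O))*216 = (-3 - 1/(-3))*216 = (-3 - 1*(-⅓))*216 = (-3 + ⅓)*216 = -8/3*216 = -576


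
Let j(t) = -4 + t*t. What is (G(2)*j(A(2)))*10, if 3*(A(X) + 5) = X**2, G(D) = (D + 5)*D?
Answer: 11900/9 ≈ 1322.2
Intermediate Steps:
G(D) = D*(5 + D) (G(D) = (5 + D)*D = D*(5 + D))
A(X) = -5 + X**2/3
j(t) = -4 + t**2
(G(2)*j(A(2)))*10 = ((2*(5 + 2))*(-4 + (-5 + (1/3)*2**2)**2))*10 = ((2*7)*(-4 + (-5 + (1/3)*4)**2))*10 = (14*(-4 + (-5 + 4/3)**2))*10 = (14*(-4 + (-11/3)**2))*10 = (14*(-4 + 121/9))*10 = (14*(85/9))*10 = (1190/9)*10 = 11900/9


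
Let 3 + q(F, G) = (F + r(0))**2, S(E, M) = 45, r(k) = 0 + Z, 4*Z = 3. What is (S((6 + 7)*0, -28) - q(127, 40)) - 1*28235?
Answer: -712113/16 ≈ -44507.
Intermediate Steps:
Z = 3/4 (Z = (1/4)*3 = 3/4 ≈ 0.75000)
r(k) = 3/4 (r(k) = 0 + 3/4 = 3/4)
q(F, G) = -3 + (3/4 + F)**2 (q(F, G) = -3 + (F + 3/4)**2 = -3 + (3/4 + F)**2)
(S((6 + 7)*0, -28) - q(127, 40)) - 1*28235 = (45 - (-3 + (3 + 4*127)**2/16)) - 1*28235 = (45 - (-3 + (3 + 508)**2/16)) - 28235 = (45 - (-3 + (1/16)*511**2)) - 28235 = (45 - (-3 + (1/16)*261121)) - 28235 = (45 - (-3 + 261121/16)) - 28235 = (45 - 1*261073/16) - 28235 = (45 - 261073/16) - 28235 = -260353/16 - 28235 = -712113/16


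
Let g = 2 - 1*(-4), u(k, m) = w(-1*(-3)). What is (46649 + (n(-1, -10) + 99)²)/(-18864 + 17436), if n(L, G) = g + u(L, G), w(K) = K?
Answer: -58313/1428 ≈ -40.835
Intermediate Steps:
u(k, m) = 3 (u(k, m) = -1*(-3) = 3)
g = 6 (g = 2 + 4 = 6)
n(L, G) = 9 (n(L, G) = 6 + 3 = 9)
(46649 + (n(-1, -10) + 99)²)/(-18864 + 17436) = (46649 + (9 + 99)²)/(-18864 + 17436) = (46649 + 108²)/(-1428) = (46649 + 11664)*(-1/1428) = 58313*(-1/1428) = -58313/1428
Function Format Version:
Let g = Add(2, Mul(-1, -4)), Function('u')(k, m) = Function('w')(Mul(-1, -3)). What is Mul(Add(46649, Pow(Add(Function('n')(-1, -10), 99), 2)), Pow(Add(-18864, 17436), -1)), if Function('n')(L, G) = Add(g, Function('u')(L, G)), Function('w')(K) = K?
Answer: Rational(-58313, 1428) ≈ -40.835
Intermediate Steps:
Function('u')(k, m) = 3 (Function('u')(k, m) = Mul(-1, -3) = 3)
g = 6 (g = Add(2, 4) = 6)
Function('n')(L, G) = 9 (Function('n')(L, G) = Add(6, 3) = 9)
Mul(Add(46649, Pow(Add(Function('n')(-1, -10), 99), 2)), Pow(Add(-18864, 17436), -1)) = Mul(Add(46649, Pow(Add(9, 99), 2)), Pow(Add(-18864, 17436), -1)) = Mul(Add(46649, Pow(108, 2)), Pow(-1428, -1)) = Mul(Add(46649, 11664), Rational(-1, 1428)) = Mul(58313, Rational(-1, 1428)) = Rational(-58313, 1428)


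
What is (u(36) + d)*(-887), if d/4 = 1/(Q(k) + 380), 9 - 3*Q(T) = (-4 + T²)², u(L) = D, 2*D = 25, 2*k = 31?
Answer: -6464941189/583094 ≈ -11087.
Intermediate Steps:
k = 31/2 (k = (½)*31 = 31/2 ≈ 15.500)
D = 25/2 (D = (½)*25 = 25/2 ≈ 12.500)
u(L) = 25/2
Q(T) = 3 - (-4 + T²)²/3
d = -64/291547 (d = 4/((3 - (-4 + (31/2)²)²/3) + 380) = 4/((3 - (-4 + 961/4)²/3) + 380) = 4/((3 - (945/4)²/3) + 380) = 4/((3 - ⅓*893025/16) + 380) = 4/((3 - 297675/16) + 380) = 4/(-297627/16 + 380) = 4/(-291547/16) = 4*(-16/291547) = -64/291547 ≈ -0.00021952)
(u(36) + d)*(-887) = (25/2 - 64/291547)*(-887) = (7288547/583094)*(-887) = -6464941189/583094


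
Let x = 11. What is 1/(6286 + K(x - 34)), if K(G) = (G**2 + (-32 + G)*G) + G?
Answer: 1/8057 ≈ 0.00012412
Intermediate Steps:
K(G) = G + G**2 + G*(-32 + G) (K(G) = (G**2 + G*(-32 + G)) + G = G + G**2 + G*(-32 + G))
1/(6286 + K(x - 34)) = 1/(6286 + (11 - 34)*(-31 + 2*(11 - 34))) = 1/(6286 - 23*(-31 + 2*(-23))) = 1/(6286 - 23*(-31 - 46)) = 1/(6286 - 23*(-77)) = 1/(6286 + 1771) = 1/8057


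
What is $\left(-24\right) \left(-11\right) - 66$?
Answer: $198$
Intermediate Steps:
$\left(-24\right) \left(-11\right) - 66 = 264 - 66 = 198$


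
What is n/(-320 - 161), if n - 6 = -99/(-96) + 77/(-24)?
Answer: -367/46176 ≈ -0.0079478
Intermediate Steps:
n = 367/96 (n = 6 + (-99/(-96) + 77/(-24)) = 6 + (-99*(-1/96) + 77*(-1/24)) = 6 + (33/32 - 77/24) = 6 - 209/96 = 367/96 ≈ 3.8229)
n/(-320 - 161) = 367/(96*(-320 - 161)) = (367/96)/(-481) = (367/96)*(-1/481) = -367/46176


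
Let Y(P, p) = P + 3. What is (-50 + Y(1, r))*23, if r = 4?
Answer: -1058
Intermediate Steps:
Y(P, p) = 3 + P
(-50 + Y(1, r))*23 = (-50 + (3 + 1))*23 = (-50 + 4)*23 = -46*23 = -1058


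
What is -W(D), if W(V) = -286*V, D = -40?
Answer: -11440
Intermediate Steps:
-W(D) = -(-286)*(-40) = -1*11440 = -11440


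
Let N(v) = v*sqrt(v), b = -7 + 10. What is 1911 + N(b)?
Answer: 1911 + 3*sqrt(3) ≈ 1916.2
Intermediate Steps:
b = 3
N(v) = v**(3/2)
1911 + N(b) = 1911 + 3**(3/2) = 1911 + 3*sqrt(3)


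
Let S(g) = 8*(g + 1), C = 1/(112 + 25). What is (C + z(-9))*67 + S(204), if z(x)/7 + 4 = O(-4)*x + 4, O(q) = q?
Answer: 2537855/137 ≈ 18525.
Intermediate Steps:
C = 1/137 ≈ 0.0072993
S(g) = 8 + 8*g (S(g) = 8*(1 + g) = 8 + 8*g)
z(x) = -28*x (z(x) = -28 + 7*(-4*x + 4) = -28 + 7*(4 - 4*x) = -28 + (28 - 28*x) = -28*x)
(C + z(-9))*67 + S(204) = (1/137 - 28*(-9))*67 + (8 + 8*204) = (1/137 + 252)*67 + (8 + 1632) = (34525/137)*67 + 1640 = 2313175/137 + 1640 = 2537855/137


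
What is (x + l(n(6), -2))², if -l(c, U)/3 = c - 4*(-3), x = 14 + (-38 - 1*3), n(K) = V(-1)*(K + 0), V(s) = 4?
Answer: 18225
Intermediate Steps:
n(K) = 4*K (n(K) = 4*(K + 0) = 4*K)
x = -27 (x = 14 + (-38 - 3) = 14 - 41 = -27)
l(c, U) = -36 - 3*c (l(c, U) = -3*(c - 4*(-3)) = -3*(c + 12) = -3*(12 + c) = -36 - 3*c)
(x + l(n(6), -2))² = (-27 + (-36 - 12*6))² = (-27 + (-36 - 3*24))² = (-27 + (-36 - 72))² = (-27 - 108)² = (-135)² = 18225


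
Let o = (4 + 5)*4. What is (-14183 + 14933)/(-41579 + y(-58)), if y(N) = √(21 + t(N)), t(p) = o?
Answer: -15592125/864406592 - 375*√57/864406592 ≈ -0.018041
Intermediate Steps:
o = 36 (o = 9*4 = 36)
t(p) = 36
y(N) = √57 (y(N) = √(21 + 36) = √57)
(-14183 + 14933)/(-41579 + y(-58)) = (-14183 + 14933)/(-41579 + √57) = 750/(-41579 + √57)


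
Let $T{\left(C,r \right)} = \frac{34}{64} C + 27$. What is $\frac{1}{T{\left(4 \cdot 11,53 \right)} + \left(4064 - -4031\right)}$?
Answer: $\frac{8}{65163} \approx 0.00012277$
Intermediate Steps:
$T{\left(C,r \right)} = 27 + \frac{17 C}{32}$ ($T{\left(C,r \right)} = 34 \cdot \frac{1}{64} C + 27 = \frac{17 C}{32} + 27 = 27 + \frac{17 C}{32}$)
$\frac{1}{T{\left(4 \cdot 11,53 \right)} + \left(4064 - -4031\right)} = \frac{1}{\left(27 + \frac{17 \cdot 4 \cdot 11}{32}\right) + \left(4064 - -4031\right)} = \frac{1}{\left(27 + \frac{17}{32} \cdot 44\right) + \left(4064 + 4031\right)} = \frac{1}{\left(27 + \frac{187}{8}\right) + 8095} = \frac{1}{\frac{403}{8} + 8095} = \frac{1}{\frac{65163}{8}} = \frac{8}{65163}$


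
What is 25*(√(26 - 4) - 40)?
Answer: -1000 + 25*√22 ≈ -882.74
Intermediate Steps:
25*(√(26 - 4) - 40) = 25*(√22 - 40) = 25*(-40 + √22) = -1000 + 25*√22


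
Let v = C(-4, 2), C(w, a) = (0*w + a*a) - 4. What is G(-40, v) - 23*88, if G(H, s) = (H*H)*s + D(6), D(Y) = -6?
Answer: -2030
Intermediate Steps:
C(w, a) = -4 + a² (C(w, a) = (0 + a²) - 4 = a² - 4 = -4 + a²)
v = 0 (v = -4 + 2² = -4 + 4 = 0)
G(H, s) = -6 + s*H² (G(H, s) = (H*H)*s - 6 = H²*s - 6 = s*H² - 6 = -6 + s*H²)
G(-40, v) - 23*88 = (-6 + 0*(-40)²) - 23*88 = (-6 + 0*1600) - 2024 = (-6 + 0) - 2024 = -6 - 2024 = -2030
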